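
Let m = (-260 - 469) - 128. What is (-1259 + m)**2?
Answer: 4477456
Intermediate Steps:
m = -857 (m = -729 - 128 = -857)
(-1259 + m)**2 = (-1259 - 857)**2 = (-2116)**2 = 4477456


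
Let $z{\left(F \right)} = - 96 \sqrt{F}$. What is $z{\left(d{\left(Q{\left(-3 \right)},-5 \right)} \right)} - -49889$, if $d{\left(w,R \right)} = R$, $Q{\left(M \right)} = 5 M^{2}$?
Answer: $49889 - 96 i \sqrt{5} \approx 49889.0 - 214.66 i$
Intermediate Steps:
$z{\left(d{\left(Q{\left(-3 \right)},-5 \right)} \right)} - -49889 = - 96 \sqrt{-5} - -49889 = - 96 i \sqrt{5} + 49889 = 49889 - 96 i \sqrt{5}$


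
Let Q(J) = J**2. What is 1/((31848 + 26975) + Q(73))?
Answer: 1/64152 ≈ 1.5588e-5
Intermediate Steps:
1/((31848 + 26975) + Q(73)) = 1/((31848 + 26975) + 73**2) = 1/(58823 + 5329) = 1/64152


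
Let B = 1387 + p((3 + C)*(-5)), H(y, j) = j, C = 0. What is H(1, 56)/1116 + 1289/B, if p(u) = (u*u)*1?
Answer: 12329/14508 ≈ 0.84981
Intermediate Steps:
p(u) = u² (p(u) = u²*1 = u²)
B = 1612 (B = 1387 + ((3 + 0)*(-5))² = 1387 + (3*(-5))² = 1387 + (-15)² = 1387 + 225 = 1612)
H(1, 56)/1116 + 1289/B = 56/1116 + 1289/1612 = 56*(1/1116) + 1289*(1/1612) = 14/279 + 1289/1612 = 12329/14508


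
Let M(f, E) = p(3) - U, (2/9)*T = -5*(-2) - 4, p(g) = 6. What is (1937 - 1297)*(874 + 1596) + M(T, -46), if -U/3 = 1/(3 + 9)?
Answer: 6323225/4 ≈ 1.5808e+6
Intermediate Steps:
U = -¼ (U = -3/(3 + 9) = -3/12 = -3*1/12 = -¼ ≈ -0.25000)
T = 27 (T = 9*(-5*(-2) - 4)/2 = 9*(10 - 4)/2 = (9/2)*6 = 27)
M(f, E) = 25/4 (M(f, E) = 6 - 1*(-¼) = 6 + ¼ = 25/4)
(1937 - 1297)*(874 + 1596) + M(T, -46) = (1937 - 1297)*(874 + 1596) + 25/4 = 640*2470 + 25/4 = 1580800 + 25/4 = 6323225/4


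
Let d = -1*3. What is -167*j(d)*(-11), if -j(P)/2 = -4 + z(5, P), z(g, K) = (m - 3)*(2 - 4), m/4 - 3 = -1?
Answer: 51436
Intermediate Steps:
m = 8 (m = 12 + 4*(-1) = 12 - 4 = 8)
d = -3
z(g, K) = -10 (z(g, K) = (8 - 3)*(2 - 4) = 5*(-2) = -10)
j(P) = 28 (j(P) = -2*(-4 - 10) = -2*(-14) = 28)
-167*j(d)*(-11) = -4676*(-11) = -167*(-308) = 51436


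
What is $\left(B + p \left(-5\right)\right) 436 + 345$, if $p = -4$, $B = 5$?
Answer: $11245$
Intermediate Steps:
$\left(B + p \left(-5\right)\right) 436 + 345 = \left(5 - -20\right) 436 + 345 = \left(5 + 20\right) 436 + 345 = 25 \cdot 436 + 345 = 10900 + 345 = 11245$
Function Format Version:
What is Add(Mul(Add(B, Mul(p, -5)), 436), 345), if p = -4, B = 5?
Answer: 11245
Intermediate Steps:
Add(Mul(Add(B, Mul(p, -5)), 436), 345) = Add(Mul(Add(5, Mul(-4, -5)), 436), 345) = Add(Mul(Add(5, 20), 436), 345) = Add(Mul(25, 436), 345) = Add(10900, 345) = 11245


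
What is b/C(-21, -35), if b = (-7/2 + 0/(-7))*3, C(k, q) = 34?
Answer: -21/68 ≈ -0.30882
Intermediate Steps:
b = -21/2 (b = (-7*1/2 + 0*(-1/7))*3 = (-7/2 + 0)*3 = -7/2*3 = -21/2 ≈ -10.500)
b/C(-21, -35) = -21/2/34 = (1/34)*(-21/2) = -21/68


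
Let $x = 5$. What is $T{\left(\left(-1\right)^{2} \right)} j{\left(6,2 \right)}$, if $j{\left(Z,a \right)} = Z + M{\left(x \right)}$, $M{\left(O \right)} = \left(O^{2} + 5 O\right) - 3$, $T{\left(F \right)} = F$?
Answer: $53$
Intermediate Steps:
$M{\left(O \right)} = -3 + O^{2} + 5 O$
$j{\left(Z,a \right)} = 47 + Z$ ($j{\left(Z,a \right)} = Z + \left(-3 + 5^{2} + 5 \cdot 5\right) = Z + \left(-3 + 25 + 25\right) = Z + 47 = 47 + Z$)
$T{\left(\left(-1\right)^{2} \right)} j{\left(6,2 \right)} = \left(-1\right)^{2} \left(47 + 6\right) = 1 \cdot 53 = 53$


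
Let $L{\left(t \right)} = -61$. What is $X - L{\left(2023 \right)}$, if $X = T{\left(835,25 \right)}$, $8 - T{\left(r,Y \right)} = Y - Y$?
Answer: $69$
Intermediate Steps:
$T{\left(r,Y \right)} = 8$ ($T{\left(r,Y \right)} = 8 - \left(Y - Y\right) = 8 - 0 = 8 + 0 = 8$)
$X = 8$
$X - L{\left(2023 \right)} = 8 - -61 = 8 + 61 = 69$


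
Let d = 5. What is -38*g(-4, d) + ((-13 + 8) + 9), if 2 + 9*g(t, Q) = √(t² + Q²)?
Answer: 112/9 - 38*√41/9 ≈ -14.591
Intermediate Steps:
g(t, Q) = -2/9 + √(Q² + t²)/9 (g(t, Q) = -2/9 + √(t² + Q²)/9 = -2/9 + √(Q² + t²)/9)
-38*g(-4, d) + ((-13 + 8) + 9) = -38*(-2/9 + √(5² + (-4)²)/9) + ((-13 + 8) + 9) = -38*(-2/9 + √(25 + 16)/9) + (-5 + 9) = -38*(-2/9 + √41/9) + 4 = (76/9 - 38*√41/9) + 4 = 112/9 - 38*√41/9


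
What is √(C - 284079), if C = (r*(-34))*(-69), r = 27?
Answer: I*√220737 ≈ 469.83*I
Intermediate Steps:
C = 63342 (C = (27*(-34))*(-69) = -918*(-69) = 63342)
√(C - 284079) = √(63342 - 284079) = √(-220737) = I*√220737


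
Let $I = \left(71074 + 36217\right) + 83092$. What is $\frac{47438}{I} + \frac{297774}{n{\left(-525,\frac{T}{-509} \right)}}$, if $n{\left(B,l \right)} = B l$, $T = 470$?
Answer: $\frac{4811246502413}{7829500875} \approx 614.5$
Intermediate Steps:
$I = 190383$ ($I = 107291 + 83092 = 190383$)
$\frac{47438}{I} + \frac{297774}{n{\left(-525,\frac{T}{-509} \right)}} = \frac{47438}{190383} + \frac{297774}{\left(-525\right) \frac{470}{-509}} = 47438 \cdot \frac{1}{190383} + \frac{297774}{\left(-525\right) 470 \left(- \frac{1}{509}\right)} = \frac{47438}{190383} + \frac{297774}{\left(-525\right) \left(- \frac{470}{509}\right)} = \frac{47438}{190383} + \frac{297774}{\frac{246750}{509}} = \frac{47438}{190383} + 297774 \cdot \frac{509}{246750} = \frac{47438}{190383} + \frac{25261161}{41125} = \frac{4811246502413}{7829500875}$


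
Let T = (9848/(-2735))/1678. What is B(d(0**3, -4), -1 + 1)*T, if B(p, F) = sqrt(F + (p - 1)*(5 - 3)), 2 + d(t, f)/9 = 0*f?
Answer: -4924*I*sqrt(38)/2294665 ≈ -0.013228*I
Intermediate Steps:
T = -4924/2294665 (T = (9848*(-1/2735))*(1/1678) = -9848/2735*1/1678 = -4924/2294665 ≈ -0.0021458)
d(t, f) = -18 (d(t, f) = -18 + 9*(0*f) = -18 + 9*0 = -18 + 0 = -18)
B(p, F) = sqrt(-2 + F + 2*p) (B(p, F) = sqrt(F + (-1 + p)*2) = sqrt(F + (-2 + 2*p)) = sqrt(-2 + F + 2*p))
B(d(0**3, -4), -1 + 1)*T = sqrt(-2 + (-1 + 1) + 2*(-18))*(-4924/2294665) = sqrt(-2 + 0 - 36)*(-4924/2294665) = sqrt(-38)*(-4924/2294665) = (I*sqrt(38))*(-4924/2294665) = -4924*I*sqrt(38)/2294665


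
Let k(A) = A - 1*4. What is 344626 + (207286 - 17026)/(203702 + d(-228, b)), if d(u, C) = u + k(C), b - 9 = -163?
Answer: 5839014173/16943 ≈ 3.4463e+5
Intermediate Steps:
b = -154 (b = 9 - 163 = -154)
k(A) = -4 + A (k(A) = A - 4 = -4 + A)
d(u, C) = -4 + C + u (d(u, C) = u + (-4 + C) = -4 + C + u)
344626 + (207286 - 17026)/(203702 + d(-228, b)) = 344626 + (207286 - 17026)/(203702 + (-4 - 154 - 228)) = 344626 + 190260/(203702 - 386) = 344626 + 190260/203316 = 344626 + 190260*(1/203316) = 344626 + 15855/16943 = 5839014173/16943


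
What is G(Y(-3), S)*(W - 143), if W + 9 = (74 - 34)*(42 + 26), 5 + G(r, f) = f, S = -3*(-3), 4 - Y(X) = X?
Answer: 10272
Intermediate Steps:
Y(X) = 4 - X
S = 9
G(r, f) = -5 + f
W = 2711 (W = -9 + (74 - 34)*(42 + 26) = -9 + 40*68 = -9 + 2720 = 2711)
G(Y(-3), S)*(W - 143) = (-5 + 9)*(2711 - 143) = 4*2568 = 10272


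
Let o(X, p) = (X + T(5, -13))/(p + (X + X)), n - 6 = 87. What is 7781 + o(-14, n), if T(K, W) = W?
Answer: 505738/65 ≈ 7780.6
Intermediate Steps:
n = 93 (n = 6 + 87 = 93)
o(X, p) = (-13 + X)/(p + 2*X) (o(X, p) = (X - 13)/(p + (X + X)) = (-13 + X)/(p + 2*X))
7781 + o(-14, n) = 7781 + (-13 - 14)/(93 + 2*(-14)) = 7781 - 27/(93 - 28) = 7781 - 27/65 = 505738/65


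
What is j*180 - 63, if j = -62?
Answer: -11223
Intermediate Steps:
j*180 - 63 = -62*180 - 63 = -11160 - 63 = -11223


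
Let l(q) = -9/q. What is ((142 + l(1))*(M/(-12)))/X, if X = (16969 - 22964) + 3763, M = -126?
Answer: -931/1488 ≈ -0.62567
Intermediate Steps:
X = -2232 (X = -5995 + 3763 = -2232)
((142 + l(1))*(M/(-12)))/X = ((142 - 9/1)*(-126/(-12)))/(-2232) = ((142 - 9*1)*(-126*(-1/12)))*(-1/2232) = ((142 - 9)*(21/2))*(-1/2232) = (133*(21/2))*(-1/2232) = (2793/2)*(-1/2232) = -931/1488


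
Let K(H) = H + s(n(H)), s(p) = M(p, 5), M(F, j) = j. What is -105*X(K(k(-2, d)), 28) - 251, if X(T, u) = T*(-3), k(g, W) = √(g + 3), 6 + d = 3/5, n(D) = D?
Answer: 1639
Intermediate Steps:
s(p) = 5
d = -27/5 (d = -6 + 3/5 = -6 + 3*(⅕) = -6 + ⅗ = -27/5 ≈ -5.4000)
k(g, W) = √(3 + g)
K(H) = 5 + H (K(H) = H + 5 = 5 + H)
X(T, u) = -3*T
-105*X(K(k(-2, d)), 28) - 251 = -(-315)*(5 + √(3 - 2)) - 251 = -(-315)*(5 + √1) - 251 = -(-315)*(5 + 1) - 251 = -(-315)*6 - 251 = -105*(-18) - 251 = 1890 - 251 = 1639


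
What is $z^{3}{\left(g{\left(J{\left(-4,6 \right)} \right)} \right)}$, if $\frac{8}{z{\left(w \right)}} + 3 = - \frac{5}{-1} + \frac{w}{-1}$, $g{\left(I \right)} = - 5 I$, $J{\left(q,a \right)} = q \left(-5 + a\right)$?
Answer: $- \frac{64}{729} \approx -0.087791$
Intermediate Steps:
$z{\left(w \right)} = \frac{8}{2 - w}$ ($z{\left(w \right)} = \frac{8}{-3 + \left(- \frac{5}{-1} + \frac{w}{-1}\right)} = \frac{8}{-3 + \left(\left(-5\right) \left(-1\right) + w \left(-1\right)\right)} = \frac{8}{-3 - \left(-5 + w\right)} = \frac{8}{2 - w}$)
$z^{3}{\left(g{\left(J{\left(-4,6 \right)} \right)} \right)} = \left(- \frac{8}{-2 - 5 \left(- 4 \left(-5 + 6\right)\right)}\right)^{3} = \left(- \frac{8}{-2 - 5 \left(\left(-4\right) 1\right)}\right)^{3} = \left(- \frac{8}{-2 - -20}\right)^{3} = \left(- \frac{8}{-2 + 20}\right)^{3} = \left(- \frac{8}{18}\right)^{3} = \left(\left(-8\right) \frac{1}{18}\right)^{3} = \left(- \frac{4}{9}\right)^{3} = - \frac{64}{729}$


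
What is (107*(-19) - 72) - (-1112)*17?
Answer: 16799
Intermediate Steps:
(107*(-19) - 72) - (-1112)*17 = (-2033 - 72) - 1112*(-17) = -2105 + 18904 = 16799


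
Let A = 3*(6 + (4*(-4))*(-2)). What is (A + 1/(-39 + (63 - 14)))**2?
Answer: 1301881/100 ≈ 13019.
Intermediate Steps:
A = 114 (A = 3*(6 - 16*(-2)) = 3*(6 + 32) = 3*38 = 114)
(A + 1/(-39 + (63 - 14)))**2 = (114 + 1/(-39 + (63 - 14)))**2 = (114 + 1/(-39 + 49))**2 = (114 + 1/10)**2 = (1141/10)**2 = 1301881/100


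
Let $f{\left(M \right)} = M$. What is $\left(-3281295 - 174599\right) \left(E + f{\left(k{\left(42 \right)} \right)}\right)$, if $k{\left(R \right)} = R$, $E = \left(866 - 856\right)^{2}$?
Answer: $-490736948$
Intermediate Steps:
$E = 100$ ($E = 10^{2} = 100$)
$\left(-3281295 - 174599\right) \left(E + f{\left(k{\left(42 \right)} \right)}\right) = \left(-3281295 - 174599\right) \left(100 + 42\right) = \left(-3455894\right) 142 = -490736948$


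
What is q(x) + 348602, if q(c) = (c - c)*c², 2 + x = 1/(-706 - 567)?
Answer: 348602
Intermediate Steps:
x = -2547/1273 (x = -2 + 1/(-706 - 567) = -2 + 1/(-1273) = -2 - 1/1273 = -2547/1273 ≈ -2.0008)
q(c) = 0 (q(c) = 0*c² = 0)
q(x) + 348602 = 0 + 348602 = 348602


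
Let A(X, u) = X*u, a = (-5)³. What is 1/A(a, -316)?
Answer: 1/39500 ≈ 2.5316e-5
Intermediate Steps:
a = -125
1/A(a, -316) = 1/(-125*(-316)) = 1/39500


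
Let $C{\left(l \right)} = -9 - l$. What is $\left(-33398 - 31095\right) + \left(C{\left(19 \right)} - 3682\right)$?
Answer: $-68203$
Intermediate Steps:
$\left(-33398 - 31095\right) + \left(C{\left(19 \right)} - 3682\right) = \left(-33398 - 31095\right) - 3710 = -64493 - 3710 = -68203$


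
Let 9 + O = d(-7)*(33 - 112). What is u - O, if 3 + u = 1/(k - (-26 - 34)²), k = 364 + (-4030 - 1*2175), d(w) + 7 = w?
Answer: -10385101/9441 ≈ -1100.0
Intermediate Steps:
d(w) = -7 + w
k = -5841 (k = 364 + (-4030 - 2175) = 364 - 6205 = -5841)
u = -28324/9441 (u = -3 + 1/(-5841 - (-26 - 34)²) = -3 + 1/(-5841 - 1*(-60)²) = -3 + 1/(-5841 - 1*3600) = -3 + 1/(-5841 - 3600) = -3 + 1/(-9441) = -3 - 1/9441 = -28324/9441 ≈ -3.0001)
O = 1097 (O = -9 + (-7 - 7)*(33 - 112) = -9 - 14*(-79) = -9 + 1106 = 1097)
u - O = -28324/9441 - 1*1097 = -28324/9441 - 1097 = -10385101/9441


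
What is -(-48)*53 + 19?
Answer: 2563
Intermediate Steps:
-(-48)*53 + 19 = -48*(-53) + 19 = 2544 + 19 = 2563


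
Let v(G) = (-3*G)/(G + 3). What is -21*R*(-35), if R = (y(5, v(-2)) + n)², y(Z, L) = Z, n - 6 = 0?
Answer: 88935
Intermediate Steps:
n = 6 (n = 6 + 0 = 6)
v(G) = -3*G/(3 + G) (v(G) = (-3*G)/(3 + G) = -3*G/(3 + G))
R = 121 (R = (5 + 6)² = 11² = 121)
-21*R*(-35) = -21*121*(-35) = -2541*(-35) = 88935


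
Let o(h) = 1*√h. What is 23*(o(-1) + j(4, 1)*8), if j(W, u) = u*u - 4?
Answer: -552 + 23*I ≈ -552.0 + 23.0*I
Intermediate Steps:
o(h) = √h
j(W, u) = -4 + u² (j(W, u) = u² - 4 = -4 + u²)
23*(o(-1) + j(4, 1)*8) = 23*(√(-1) + (-4 + 1²)*8) = 23*(I + (-4 + 1)*8) = 23*(I - 3*8) = 23*(I - 24) = 23*(-24 + I) = -552 + 23*I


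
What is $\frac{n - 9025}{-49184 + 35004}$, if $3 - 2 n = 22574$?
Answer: $\frac{40621}{28360} \approx 1.4323$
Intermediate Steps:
$n = - \frac{22571}{2}$ ($n = \frac{3}{2} - 11287 = - \frac{22571}{2} \approx -11286.0$)
$\frac{n - 9025}{-49184 + 35004} = \frac{- \frac{22571}{2} - 9025}{-49184 + 35004} = - \frac{40621}{2 \left(-14180\right)} = \left(- \frac{40621}{2}\right) \left(- \frac{1}{14180}\right) = \frac{40621}{28360}$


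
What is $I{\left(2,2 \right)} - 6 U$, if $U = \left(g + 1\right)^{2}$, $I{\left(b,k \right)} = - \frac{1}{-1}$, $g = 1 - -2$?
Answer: $-95$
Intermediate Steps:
$g = 3$ ($g = 1 + 2 = 3$)
$I{\left(b,k \right)} = 1$ ($I{\left(b,k \right)} = \left(-1\right) \left(-1\right) = 1$)
$U = 16$ ($U = \left(3 + 1\right)^{2} = 4^{2} = 16$)
$I{\left(2,2 \right)} - 6 U = 1 - 96 = -95$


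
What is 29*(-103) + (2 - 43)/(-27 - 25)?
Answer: -155283/52 ≈ -2986.2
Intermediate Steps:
29*(-103) + (2 - 43)/(-27 - 25) = -2987 - 41/(-52) = -2987 - 41*(-1/52) = -2987 + 41/52 = -155283/52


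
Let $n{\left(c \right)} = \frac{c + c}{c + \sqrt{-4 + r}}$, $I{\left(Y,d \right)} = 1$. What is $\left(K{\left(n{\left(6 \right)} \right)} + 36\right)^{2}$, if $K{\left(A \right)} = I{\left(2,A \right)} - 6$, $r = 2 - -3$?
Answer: $961$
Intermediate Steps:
$r = 5$ ($r = 2 + 3 = 5$)
$n{\left(c \right)} = \frac{2 c}{1 + c}$ ($n{\left(c \right)} = \frac{c + c}{c + \sqrt{-4 + 5}} = \frac{2 c}{c + \sqrt{1}} = \frac{2 c}{c + 1} = \frac{2 c}{1 + c}$)
$K{\left(A \right)} = -5$ ($K{\left(A \right)} = 1 - 6 = -5$)
$\left(K{\left(n{\left(6 \right)} \right)} + 36\right)^{2} = \left(-5 + 36\right)^{2} = 31^{2} = 961$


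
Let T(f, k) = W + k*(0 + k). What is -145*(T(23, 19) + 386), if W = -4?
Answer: -107735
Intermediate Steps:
T(f, k) = -4 + k² (T(f, k) = -4 + k*(0 + k) = -4 + k*k = -4 + k²)
-145*(T(23, 19) + 386) = -145*((-4 + 19²) + 386) = -145*((-4 + 361) + 386) = -145*(357 + 386) = -145*743 = -107735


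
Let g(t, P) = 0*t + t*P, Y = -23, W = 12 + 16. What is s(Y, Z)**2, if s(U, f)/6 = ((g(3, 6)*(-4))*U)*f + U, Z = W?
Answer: 77322924900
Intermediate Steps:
W = 28
Z = 28
g(t, P) = P*t (g(t, P) = 0 + P*t = P*t)
s(U, f) = 6*U - 432*U*f (s(U, f) = 6*((((6*3)*(-4))*U)*f + U) = 6*(((18*(-4))*U)*f + U) = 6*((-72*U)*f + U) = 6*(-72*U*f + U) = 6*(U - 72*U*f) = 6*U - 432*U*f)
s(Y, Z)**2 = (6*(-23)*(1 - 72*28))**2 = (6*(-23)*(1 - 2016))**2 = (6*(-23)*(-2015))**2 = 278070**2 = 77322924900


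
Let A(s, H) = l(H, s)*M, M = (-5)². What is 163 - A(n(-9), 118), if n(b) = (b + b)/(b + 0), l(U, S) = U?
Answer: -2787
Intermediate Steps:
M = 25
n(b) = 2 (n(b) = (2*b)/b = 2)
A(s, H) = 25*H (A(s, H) = H*25 = 25*H)
163 - A(n(-9), 118) = 163 - 25*118 = 163 - 1*2950 = 163 - 2950 = -2787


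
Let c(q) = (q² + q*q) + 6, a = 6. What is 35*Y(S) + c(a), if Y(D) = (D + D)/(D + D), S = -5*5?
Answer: 113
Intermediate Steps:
S = -25
Y(D) = 1 (Y(D) = (2*D)/((2*D)) = (2*D)*(1/(2*D)) = 1)
c(q) = 6 + 2*q² (c(q) = (q² + q²) + 6 = 2*q² + 6 = 6 + 2*q²)
35*Y(S) + c(a) = 35*1 + (6 + 2*6²) = 35 + (6 + 2*36) = 35 + (6 + 72) = 35 + 78 = 113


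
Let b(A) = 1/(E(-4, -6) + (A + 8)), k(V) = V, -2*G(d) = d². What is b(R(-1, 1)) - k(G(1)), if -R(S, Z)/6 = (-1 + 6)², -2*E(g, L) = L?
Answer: 137/278 ≈ 0.49281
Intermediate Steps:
E(g, L) = -L/2
G(d) = -d²/2
R(S, Z) = -150 (R(S, Z) = -6*(-1 + 6)² = -6*5² = -6*25 = -150)
b(A) = 1/(11 + A) (b(A) = 1/(-½*(-6) + (A + 8)) = 1/(3 + (8 + A)) = 1/(11 + A))
b(R(-1, 1)) - k(G(1)) = 1/(11 - 150) - (-1)*1²/2 = 1/(-139) - (-1)/2 = -1/139 - 1*(-½) = -1/139 + ½ = 137/278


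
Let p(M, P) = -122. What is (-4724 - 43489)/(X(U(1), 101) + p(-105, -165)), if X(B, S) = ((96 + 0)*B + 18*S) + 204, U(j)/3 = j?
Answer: -48213/2188 ≈ -22.035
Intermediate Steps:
U(j) = 3*j
X(B, S) = 204 + 18*S + 96*B (X(B, S) = (96*B + 18*S) + 204 = (18*S + 96*B) + 204 = 204 + 18*S + 96*B)
(-4724 - 43489)/(X(U(1), 101) + p(-105, -165)) = (-4724 - 43489)/((204 + 18*101 + 96*(3*1)) - 122) = -48213/((204 + 1818 + 96*3) - 122) = -48213/((204 + 1818 + 288) - 122) = -48213/(2310 - 122) = -48213/2188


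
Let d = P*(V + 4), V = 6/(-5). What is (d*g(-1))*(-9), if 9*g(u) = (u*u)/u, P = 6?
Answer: 84/5 ≈ 16.800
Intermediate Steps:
V = -6/5 (V = 6*(-⅕) = -6/5 ≈ -1.2000)
d = 84/5 (d = 6*(-6/5 + 4) = 6*(14/5) = 84/5 ≈ 16.800)
g(u) = u/9 (g(u) = ((u*u)/u)/9 = (u²/u)/9 = u/9)
(d*g(-1))*(-9) = (84*((⅑)*(-1))/5)*(-9) = ((84/5)*(-⅑))*(-9) = -28/15*(-9) = 84/5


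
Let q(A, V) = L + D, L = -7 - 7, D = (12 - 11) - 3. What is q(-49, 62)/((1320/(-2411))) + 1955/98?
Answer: 795131/16170 ≈ 49.173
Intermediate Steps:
D = -2 (D = 1 - 3 = -2)
L = -14
q(A, V) = -16 (q(A, V) = -14 - 2 = -16)
q(-49, 62)/((1320/(-2411))) + 1955/98 = -16/(1320/(-2411)) + 1955/98 = -16/(1320*(-1/2411)) + 1955*(1/98) = -16/(-1320/2411) + 1955/98 = -16*(-2411/1320) + 1955/98 = 4822/165 + 1955/98 = 795131/16170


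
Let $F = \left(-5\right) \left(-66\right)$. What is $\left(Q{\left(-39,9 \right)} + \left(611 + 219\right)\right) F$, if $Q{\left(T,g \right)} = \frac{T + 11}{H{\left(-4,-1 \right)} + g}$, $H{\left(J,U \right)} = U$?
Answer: $272745$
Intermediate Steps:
$Q{\left(T,g \right)} = \frac{11 + T}{-1 + g}$ ($Q{\left(T,g \right)} = \frac{T + 11}{-1 + g} = \frac{11 + T}{-1 + g}$)
$F = 330$
$\left(Q{\left(-39,9 \right)} + \left(611 + 219\right)\right) F = \left(\frac{11 - 39}{-1 + 9} + \left(611 + 219\right)\right) 330 = \left(\frac{1}{8} \left(-28\right) + 830\right) 330 = \left(- \frac{7}{2} + 830\right) 330 = \frac{1653}{2} \cdot 330 = 272745$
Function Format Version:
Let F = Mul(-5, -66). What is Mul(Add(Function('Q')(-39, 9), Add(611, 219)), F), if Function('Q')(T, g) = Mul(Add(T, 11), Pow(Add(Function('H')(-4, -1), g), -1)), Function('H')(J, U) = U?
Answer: 272745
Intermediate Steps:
Function('Q')(T, g) = Mul(Pow(Add(-1, g), -1), Add(11, T)) (Function('Q')(T, g) = Mul(Add(T, 11), Pow(Add(-1, g), -1)) = Mul(Add(11, T), Pow(Add(-1, g), -1)) = Mul(Pow(Add(-1, g), -1), Add(11, T)))
F = 330
Mul(Add(Function('Q')(-39, 9), Add(611, 219)), F) = Mul(Add(Mul(Pow(Add(-1, 9), -1), Add(11, -39)), Add(611, 219)), 330) = Mul(Add(Mul(Pow(8, -1), -28), 830), 330) = Mul(Add(Mul(Rational(1, 8), -28), 830), 330) = Mul(Add(Rational(-7, 2), 830), 330) = Mul(Rational(1653, 2), 330) = 272745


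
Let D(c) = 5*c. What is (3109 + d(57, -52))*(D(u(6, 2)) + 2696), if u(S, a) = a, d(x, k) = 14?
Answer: 8450838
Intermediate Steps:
(3109 + d(57, -52))*(D(u(6, 2)) + 2696) = (3109 + 14)*(5*2 + 2696) = 3123*(10 + 2696) = 3123*2706 = 8450838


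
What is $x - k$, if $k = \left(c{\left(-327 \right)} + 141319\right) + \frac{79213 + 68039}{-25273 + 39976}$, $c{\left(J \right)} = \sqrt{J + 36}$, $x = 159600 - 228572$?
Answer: $- \frac{1030685275}{4901} - i \sqrt{291} \approx -2.103 \cdot 10^{5} - 17.059 i$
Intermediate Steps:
$x = -68972$
$c{\left(J \right)} = \sqrt{36 + J}$
$k = \frac{692653503}{4901} + i \sqrt{291}$ ($k = \left(\sqrt{36 - 327} + 141319\right) + \frac{79213 + 68039}{-25273 + 39976} = \left(\sqrt{-291} + 141319\right) + \frac{147252}{14703} = \left(i \sqrt{291} + 141319\right) + 147252 \cdot \frac{1}{14703} = \left(141319 + i \sqrt{291}\right) + \frac{49084}{4901} = \frac{692653503}{4901} + i \sqrt{291} \approx 1.4133 \cdot 10^{5} + 17.059 i$)
$x - k = -68972 - \left(\frac{692653503}{4901} + i \sqrt{291}\right) = - \frac{1030685275}{4901} - i \sqrt{291}$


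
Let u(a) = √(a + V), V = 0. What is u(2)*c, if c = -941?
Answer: -941*√2 ≈ -1330.8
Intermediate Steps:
u(a) = √a (u(a) = √(a + 0) = √a)
u(2)*c = √2*(-941) = -941*√2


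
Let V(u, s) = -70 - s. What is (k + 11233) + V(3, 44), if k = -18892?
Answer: -7773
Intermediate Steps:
(k + 11233) + V(3, 44) = (-18892 + 11233) + (-70 - 1*44) = -7659 + (-70 - 44) = -7659 - 114 = -7773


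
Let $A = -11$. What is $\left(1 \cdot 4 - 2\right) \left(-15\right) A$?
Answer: $330$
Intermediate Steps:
$\left(1 \cdot 4 - 2\right) \left(-15\right) A = \left(1 \cdot 4 - 2\right) \left(-15\right) \left(-11\right) = \left(4 - 2\right) \left(-15\right) \left(-11\right) = 2 \left(-15\right) \left(-11\right) = \left(-30\right) \left(-11\right) = 330$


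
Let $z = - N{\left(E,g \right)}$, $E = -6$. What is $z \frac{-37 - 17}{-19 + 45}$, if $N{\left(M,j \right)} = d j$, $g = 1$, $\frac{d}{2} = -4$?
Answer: $- \frac{216}{13} \approx -16.615$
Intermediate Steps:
$d = -8$ ($d = 2 \left(-4\right) = -8$)
$N{\left(M,j \right)} = - 8 j$
$z = 8$ ($z = - \left(-8\right) 1 = \left(-1\right) \left(-8\right) = 8$)
$z \frac{-37 - 17}{-19 + 45} = 8 \frac{-37 - 17}{-19 + 45} = 8 \left(- \frac{54}{26}\right) = 8 \left(\left(-54\right) \frac{1}{26}\right) = 8 \left(- \frac{27}{13}\right) = - \frac{216}{13}$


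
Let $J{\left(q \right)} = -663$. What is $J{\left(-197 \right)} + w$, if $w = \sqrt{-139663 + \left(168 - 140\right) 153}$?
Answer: $-663 + i \sqrt{135379} \approx -663.0 + 367.94 i$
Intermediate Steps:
$w = i \sqrt{135379}$ ($w = \sqrt{-139663 + 28 \cdot 153} = \sqrt{-139663 + 4284} = \sqrt{-135379} = i \sqrt{135379} \approx 367.94 i$)
$J{\left(-197 \right)} + w = -663 + i \sqrt{135379}$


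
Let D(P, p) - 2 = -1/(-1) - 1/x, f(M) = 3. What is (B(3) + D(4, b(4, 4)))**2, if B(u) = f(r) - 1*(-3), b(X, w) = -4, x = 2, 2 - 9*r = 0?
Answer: 289/4 ≈ 72.250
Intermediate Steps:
r = 2/9 (r = 2/9 - 1/9*0 = 2/9 + 0 = 2/9 ≈ 0.22222)
D(P, p) = 5/2 (D(P, p) = 2 + (-1/(-1) - 1/2) = 2 + (-1*(-1) - 1*1/2) = 2 + (1 - 1/2) = 2 + 1/2 = 5/2)
B(u) = 6 (B(u) = 3 - 1*(-3) = 3 + 3 = 6)
(B(3) + D(4, b(4, 4)))**2 = (6 + 5/2)**2 = (17/2)**2 = 289/4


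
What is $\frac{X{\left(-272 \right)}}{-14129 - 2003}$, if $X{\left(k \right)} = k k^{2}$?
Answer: $\frac{5030912}{4033} \approx 1247.4$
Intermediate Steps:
$X{\left(k \right)} = k^{3}$
$\frac{X{\left(-272 \right)}}{-14129 - 2003} = \frac{\left(-272\right)^{3}}{-14129 - 2003} = - \frac{20123648}{-14129 - 2003} = - \frac{20123648}{-16132} = \left(-20123648\right) \left(- \frac{1}{16132}\right) = \frac{5030912}{4033}$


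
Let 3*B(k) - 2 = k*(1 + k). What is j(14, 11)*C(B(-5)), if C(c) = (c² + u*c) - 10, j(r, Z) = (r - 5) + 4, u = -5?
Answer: 832/9 ≈ 92.444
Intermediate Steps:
j(r, Z) = -1 + r (j(r, Z) = (-5 + r) + 4 = -1 + r)
B(k) = ⅔ + k*(1 + k)/3 (B(k) = ⅔ + (k*(1 + k))/3 = ⅔ + k*(1 + k)/3)
C(c) = -10 + c² - 5*c (C(c) = (c² - 5*c) - 10 = -10 + c² - 5*c)
j(14, 11)*C(B(-5)) = (-1 + 14)*(-10 + (⅔ + (⅓)*(-5) + (⅓)*(-5)²)² - 5*(⅔ + (⅓)*(-5) + (⅓)*(-5)²)) = 13*(-10 + (⅔ - 5/3 + (⅓)*25)² - 5*(⅔ - 5/3 + (⅓)*25)) = 13*(-10 + (⅔ - 5/3 + 25/3)² - 5*(⅔ - 5/3 + 25/3)) = 13*(-10 + (22/3)² - 5*22/3) = 13*(-10 + 484/9 - 110/3) = 13*(64/9) = 832/9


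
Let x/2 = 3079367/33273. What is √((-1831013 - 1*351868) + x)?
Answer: I*√268494036359963/11091 ≈ 1477.4*I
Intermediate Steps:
x = 6158734/33273 (x = 2*(3079367/33273) = 6158734/33273 ≈ 185.10)
√((-1831013 - 1*351868) + x) = √((-1831013 - 1*351868) + 6158734/33273) = √((-1831013 - 351868) + 6158734/33273) = √(-2182881 + 6158734/33273) = √(-72624840779/33273) = I*√268494036359963/11091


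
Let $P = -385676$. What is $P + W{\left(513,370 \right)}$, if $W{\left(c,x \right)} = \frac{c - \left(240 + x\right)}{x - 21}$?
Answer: $- \frac{134601021}{349} \approx -3.8568 \cdot 10^{5}$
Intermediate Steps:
$W{\left(c,x \right)} = \frac{-240 + c - x}{-21 + x}$
$P + W{\left(513,370 \right)} = -385676 + \frac{-240 + 513 - 370}{-21 + 370} = -385676 + \frac{-240 + 513 - 370}{349} = -385676 + \frac{1}{349} \left(-97\right) = -385676 - \frac{97}{349} = - \frac{134601021}{349}$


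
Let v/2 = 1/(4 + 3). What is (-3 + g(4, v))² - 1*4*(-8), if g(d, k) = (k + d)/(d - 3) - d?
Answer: 1929/49 ≈ 39.367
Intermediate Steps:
v = 2/7 (v = 2/(4 + 3) = 2/7 ≈ 0.28571)
g(d, k) = -d + (d + k)/(-3 + d) (g(d, k) = (d + k)/(-3 + d) - d = -d + (d + k)/(-3 + d))
(-3 + g(4, v))² - 1*4*(-8) = (-3 + (2/7 - 1*4² + 4*4)/(-3 + 4))² - 1*4*(-8) = (-3 + (2/7 - 1*16 + 16)/1)² - 4*(-8) = (-3 + 1*(2/7 - 16 + 16))² + 32 = (-3 + 1*(2/7))² + 32 = (-3 + 2/7)² + 32 = (-19/7)² + 32 = 361/49 + 32 = 1929/49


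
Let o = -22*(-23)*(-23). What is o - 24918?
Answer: -36556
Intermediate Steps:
o = -11638 (o = 506*(-23) = -11638)
o - 24918 = -11638 - 24918 = -36556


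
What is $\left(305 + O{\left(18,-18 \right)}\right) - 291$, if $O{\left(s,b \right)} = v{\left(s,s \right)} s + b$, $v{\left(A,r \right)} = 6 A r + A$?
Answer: $35312$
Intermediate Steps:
$v{\left(A,r \right)} = A + 6 A r$ ($v{\left(A,r \right)} = 6 A r + A = A + 6 A r$)
$O{\left(s,b \right)} = b + s^{2} \left(1 + 6 s\right)$ ($O{\left(s,b \right)} = s \left(1 + 6 s\right) s + b = s^{2} \left(1 + 6 s\right) + b = b + s^{2} \left(1 + 6 s\right)$)
$\left(305 + O{\left(18,-18 \right)}\right) - 291 = \left(305 - \left(18 - 18^{2} \left(1 + 6 \cdot 18\right)\right)\right) - 291 = \left(305 - \left(18 - 324 \left(1 + 108\right)\right)\right) - 291 = \left(305 + \left(-18 + 324 \cdot 109\right)\right) - 291 = \left(305 + \left(-18 + 35316\right)\right) - 291 = \left(305 + 35298\right) - 291 = 35603 - 291 = 35312$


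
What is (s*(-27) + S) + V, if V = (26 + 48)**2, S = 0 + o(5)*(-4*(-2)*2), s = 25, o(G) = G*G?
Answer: 5201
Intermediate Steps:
o(G) = G**2
S = 400 (S = 0 + 5**2*(-4*(-2)*2) = 0 + 25*(8*2) = 0 + 25*16 = 0 + 400 = 400)
V = 5476 (V = 74**2 = 5476)
(s*(-27) + S) + V = (25*(-27) + 400) + 5476 = (-675 + 400) + 5476 = -275 + 5476 = 5201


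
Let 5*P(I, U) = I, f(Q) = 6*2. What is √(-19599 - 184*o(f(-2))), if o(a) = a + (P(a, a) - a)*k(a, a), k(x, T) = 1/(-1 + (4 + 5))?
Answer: I*√539655/5 ≈ 146.92*I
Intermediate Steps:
f(Q) = 12
P(I, U) = I/5
k(x, T) = ⅛ (k(x, T) = 1/(-1 + 9) = 1/8 = ⅛)
o(a) = 9*a/10 (o(a) = a + (a/5 - a)*(⅛) = a - 4*a/5*(⅛) = a - a/10 = 9*a/10)
√(-19599 - 184*o(f(-2))) = √(-19599 - 828*12/5) = √(-19599 - 184*54/5) = √(-19599 - 9936/5) = √(-107931/5) = I*√539655/5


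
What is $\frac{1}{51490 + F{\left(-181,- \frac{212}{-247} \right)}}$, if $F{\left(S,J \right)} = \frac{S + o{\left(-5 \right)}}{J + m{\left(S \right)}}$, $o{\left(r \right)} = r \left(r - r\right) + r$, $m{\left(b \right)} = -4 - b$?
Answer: $\frac{43931}{2261961248} \approx 1.9422 \cdot 10^{-5}$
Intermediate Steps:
$o{\left(r \right)} = r$ ($o{\left(r \right)} = r 0 + r = 0 + r = r$)
$F{\left(S,J \right)} = \frac{-5 + S}{-4 + J - S}$ ($F{\left(S,J \right)} = \frac{S - 5}{J - \left(4 + S\right)} = \frac{-5 + S}{-4 + J - S}$)
$\frac{1}{51490 + F{\left(-181,- \frac{212}{-247} \right)}} = \frac{1}{51490 + \frac{5 - -181}{4 - 181 - - \frac{212}{-247}}} = \frac{1}{51490 + \frac{5 + 181}{4 - 181 - \left(-212\right) \left(- \frac{1}{247}\right)}} = \frac{1}{51490 + \frac{1}{4 - 181 - \frac{212}{247}} \cdot 186} = \frac{1}{51490 + \frac{1}{- \frac{43931}{247}} \cdot 186} = \frac{1}{51490 - \frac{45942}{43931}} = \frac{1}{\frac{2261961248}{43931}} = \frac{43931}{2261961248}$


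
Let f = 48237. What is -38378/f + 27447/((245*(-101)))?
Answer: -6628643/3479955 ≈ -1.9048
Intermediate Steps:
-38378/f + 27447/((245*(-101))) = -38378/48237 + 27447/((245*(-101))) = -38378*1/48237 + 27447/(-24745) = -38378/48237 + 27447*(-1/24745) = -38378/48237 - 3921/3535 = -6628643/3479955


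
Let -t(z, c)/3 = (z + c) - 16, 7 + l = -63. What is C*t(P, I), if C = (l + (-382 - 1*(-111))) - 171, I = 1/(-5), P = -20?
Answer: -278016/5 ≈ -55603.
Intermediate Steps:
l = -70 (l = -7 - 63 = -70)
I = -⅕ ≈ -0.20000
t(z, c) = 48 - 3*c - 3*z (t(z, c) = -3*((z + c) - 16) = -3*((c + z) - 16) = -3*(-16 + c + z) = 48 - 3*c - 3*z)
C = -512 (C = (-70 + (-382 - 1*(-111))) - 171 = (-70 + (-382 + 111)) - 171 = (-70 - 271) - 171 = -341 - 171 = -512)
C*t(P, I) = -512*(48 - 3*(-⅕) - 3*(-20)) = -512*(48 + ⅗ + 60) = -512*543/5 = -278016/5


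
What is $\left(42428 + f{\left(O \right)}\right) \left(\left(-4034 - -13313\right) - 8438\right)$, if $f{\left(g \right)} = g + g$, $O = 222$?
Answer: $36055352$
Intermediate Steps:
$f{\left(g \right)} = 2 g$
$\left(42428 + f{\left(O \right)}\right) \left(\left(-4034 - -13313\right) - 8438\right) = \left(42428 + 2 \cdot 222\right) \left(\left(-4034 - -13313\right) - 8438\right) = \left(42428 + 444\right) \left(\left(-4034 + 13313\right) - 8438\right) = 42872 \left(9279 - 8438\right) = 42872 \cdot 841 = 36055352$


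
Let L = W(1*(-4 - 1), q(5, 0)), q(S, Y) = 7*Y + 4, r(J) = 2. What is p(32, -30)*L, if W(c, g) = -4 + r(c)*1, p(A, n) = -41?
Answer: 82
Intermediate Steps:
q(S, Y) = 4 + 7*Y
W(c, g) = -2 (W(c, g) = -4 + 2*1 = -4 + 2 = -2)
L = -2
p(32, -30)*L = -41*(-2) = 82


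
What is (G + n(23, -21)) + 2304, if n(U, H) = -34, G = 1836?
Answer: 4106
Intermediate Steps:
(G + n(23, -21)) + 2304 = (1836 - 34) + 2304 = 1802 + 2304 = 4106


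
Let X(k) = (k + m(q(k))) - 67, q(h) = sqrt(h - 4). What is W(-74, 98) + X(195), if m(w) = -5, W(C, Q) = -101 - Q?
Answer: -76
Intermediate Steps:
q(h) = sqrt(-4 + h)
X(k) = -72 + k (X(k) = (k - 5) - 67 = (-5 + k) - 67 = -72 + k)
W(-74, 98) + X(195) = (-101 - 1*98) + (-72 + 195) = (-101 - 98) + 123 = -199 + 123 = -76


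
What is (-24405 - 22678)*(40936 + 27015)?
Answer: -3199336933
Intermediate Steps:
(-24405 - 22678)*(40936 + 27015) = -47083*67951 = -3199336933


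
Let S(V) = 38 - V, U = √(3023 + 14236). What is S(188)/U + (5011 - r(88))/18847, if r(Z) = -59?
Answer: 5070/18847 - 50*√17259/5753 ≈ -0.87277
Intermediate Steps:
U = √17259 ≈ 131.37
S(188)/U + (5011 - r(88))/18847 = (38 - 1*188)/(√17259) + (5011 - 1*(-59))/18847 = (38 - 188)*(√17259/17259) + (5011 + 59)*(1/18847) = -50*√17259/5753 + 5070*(1/18847) = -50*√17259/5753 + 5070/18847 = 5070/18847 - 50*√17259/5753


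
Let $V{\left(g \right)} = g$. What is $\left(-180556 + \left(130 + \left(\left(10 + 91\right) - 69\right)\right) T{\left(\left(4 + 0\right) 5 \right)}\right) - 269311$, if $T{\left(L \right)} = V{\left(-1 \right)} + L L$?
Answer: $-385229$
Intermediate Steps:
$T{\left(L \right)} = -1 + L^{2}$ ($T{\left(L \right)} = -1 + L L = -1 + L^{2}$)
$\left(-180556 + \left(130 + \left(\left(10 + 91\right) - 69\right)\right) T{\left(\left(4 + 0\right) 5 \right)}\right) - 269311 = \left(-180556 + \left(130 + \left(\left(10 + 91\right) - 69\right)\right) \left(-1 + \left(\left(4 + 0\right) 5\right)^{2}\right)\right) - 269311 = \left(-180556 + \left(130 + \left(101 - 69\right)\right) \left(-1 + \left(4 \cdot 5\right)^{2}\right)\right) - 269311 = \left(-180556 + \left(130 + 32\right) \left(-1 + 20^{2}\right)\right) - 269311 = \left(-180556 + 162 \left(-1 + 400\right)\right) - 269311 = \left(-180556 + 162 \cdot 399\right) - 269311 = \left(-180556 + 64638\right) - 269311 = -115918 - 269311 = -385229$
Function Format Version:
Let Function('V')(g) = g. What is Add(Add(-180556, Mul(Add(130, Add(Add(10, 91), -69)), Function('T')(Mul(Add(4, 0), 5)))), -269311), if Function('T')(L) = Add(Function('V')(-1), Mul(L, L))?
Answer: -385229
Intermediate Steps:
Function('T')(L) = Add(-1, Pow(L, 2)) (Function('T')(L) = Add(-1, Mul(L, L)) = Add(-1, Pow(L, 2)))
Add(Add(-180556, Mul(Add(130, Add(Add(10, 91), -69)), Function('T')(Mul(Add(4, 0), 5)))), -269311) = Add(Add(-180556, Mul(Add(130, Add(Add(10, 91), -69)), Add(-1, Pow(Mul(Add(4, 0), 5), 2)))), -269311) = Add(Add(-180556, Mul(Add(130, Add(101, -69)), Add(-1, Pow(Mul(4, 5), 2)))), -269311) = Add(Add(-180556, Mul(Add(130, 32), Add(-1, Pow(20, 2)))), -269311) = Add(Add(-180556, Mul(162, Add(-1, 400))), -269311) = Add(Add(-180556, Mul(162, 399)), -269311) = Add(Add(-180556, 64638), -269311) = Add(-115918, -269311) = -385229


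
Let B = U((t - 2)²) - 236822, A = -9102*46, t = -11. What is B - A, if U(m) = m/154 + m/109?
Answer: 3052914267/16786 ≈ 1.8187e+5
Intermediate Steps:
A = -418692
U(m) = 263*m/16786 (U(m) = m*(1/154) + m*(1/109) = m/154 + m/109 = 263*m/16786)
B = -3975249645/16786 (B = 263*(-11 - 2)²/16786 - 236822 = (263/16786)*(-13)² - 236822 = (263/16786)*169 - 236822 = 44447/16786 - 236822 = -3975249645/16786 ≈ -2.3682e+5)
B - A = -3975249645/16786 - 1*(-418692) = -3975249645/16786 + 418692 = 3052914267/16786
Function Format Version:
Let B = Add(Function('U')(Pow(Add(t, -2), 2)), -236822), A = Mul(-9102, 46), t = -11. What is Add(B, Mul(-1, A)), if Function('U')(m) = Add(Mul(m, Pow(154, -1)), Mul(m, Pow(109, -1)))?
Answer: Rational(3052914267, 16786) ≈ 1.8187e+5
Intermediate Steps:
A = -418692
Function('U')(m) = Mul(Rational(263, 16786), m) (Function('U')(m) = Add(Mul(m, Rational(1, 154)), Mul(m, Rational(1, 109))) = Add(Mul(Rational(1, 154), m), Mul(Rational(1, 109), m)) = Mul(Rational(263, 16786), m))
B = Rational(-3975249645, 16786) (B = Add(Mul(Rational(263, 16786), Pow(Add(-11, -2), 2)), -236822) = Add(Mul(Rational(263, 16786), Pow(-13, 2)), -236822) = Add(Mul(Rational(263, 16786), 169), -236822) = Add(Rational(44447, 16786), -236822) = Rational(-3975249645, 16786) ≈ -2.3682e+5)
Add(B, Mul(-1, A)) = Add(Rational(-3975249645, 16786), Mul(-1, -418692)) = Add(Rational(-3975249645, 16786), 418692) = Rational(3052914267, 16786)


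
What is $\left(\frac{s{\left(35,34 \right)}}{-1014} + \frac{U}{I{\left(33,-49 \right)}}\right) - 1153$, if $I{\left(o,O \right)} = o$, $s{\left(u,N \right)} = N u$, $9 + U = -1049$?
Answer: $- \frac{6615628}{5577} \approx -1186.2$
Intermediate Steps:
$U = -1058$ ($U = -9 - 1049 = -1058$)
$\left(\frac{s{\left(35,34 \right)}}{-1014} + \frac{U}{I{\left(33,-49 \right)}}\right) - 1153 = \left(\frac{34 \cdot 35}{-1014} - \frac{1058}{33}\right) - 1153 = \left(1190 \left(- \frac{1}{1014}\right) - \frac{1058}{33}\right) - 1153 = \left(- \frac{595}{507} - \frac{1058}{33}\right) - 1153 = - \frac{185347}{5577} - 1153 = - \frac{6615628}{5577}$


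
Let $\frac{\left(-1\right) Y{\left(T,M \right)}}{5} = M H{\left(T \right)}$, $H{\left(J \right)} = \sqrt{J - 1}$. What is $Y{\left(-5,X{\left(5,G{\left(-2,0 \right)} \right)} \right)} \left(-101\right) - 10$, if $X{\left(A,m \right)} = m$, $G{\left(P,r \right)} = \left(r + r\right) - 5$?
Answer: $-10 - 2525 i \sqrt{6} \approx -10.0 - 6185.0 i$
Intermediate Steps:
$G{\left(P,r \right)} = -5 + 2 r$ ($G{\left(P,r \right)} = 2 r - 5 = -5 + 2 r$)
$H{\left(J \right)} = \sqrt{-1 + J}$
$Y{\left(T,M \right)} = - 5 M \sqrt{-1 + T}$
$Y{\left(-5,X{\left(5,G{\left(-2,0 \right)} \right)} \right)} \left(-101\right) - 10 = - 5 \left(-5 + 2 \cdot 0\right) \sqrt{-1 - 5} \left(-101\right) - 10 = - 5 \left(-5 + 0\right) \sqrt{-6} \left(-101\right) - 10 = \left(-5\right) \left(-5\right) i \sqrt{6} \left(-101\right) - 10 = 25 i \sqrt{6} \left(-101\right) - 10 = - 2525 i \sqrt{6} - 10 = -10 - 2525 i \sqrt{6}$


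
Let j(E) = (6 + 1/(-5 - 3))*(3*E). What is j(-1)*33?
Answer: -4653/8 ≈ -581.63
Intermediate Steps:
j(E) = 141*E/8 (j(E) = (6 + 1/(-8))*(3*E) = (6 - ⅛)*(3*E) = 47*(3*E)/8 = 141*E/8)
j(-1)*33 = ((141/8)*(-1))*33 = -141/8*33 = -4653/8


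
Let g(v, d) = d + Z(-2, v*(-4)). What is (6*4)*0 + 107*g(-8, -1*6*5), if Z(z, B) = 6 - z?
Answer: -2354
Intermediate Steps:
g(v, d) = 8 + d (g(v, d) = d + (6 - 1*(-2)) = d + (6 + 2) = d + 8 = 8 + d)
(6*4)*0 + 107*g(-8, -1*6*5) = (6*4)*0 + 107*(8 - 1*6*5) = 24*0 + 107*(8 - 6*5) = 0 + 107*(8 - 30) = 0 + 107*(-22) = 0 - 2354 = -2354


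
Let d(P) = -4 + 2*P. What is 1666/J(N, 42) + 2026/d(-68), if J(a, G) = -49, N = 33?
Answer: -3393/70 ≈ -48.471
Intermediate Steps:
1666/J(N, 42) + 2026/d(-68) = 1666/(-49) + 2026/(-4 + 2*(-68)) = 1666*(-1/49) + 2026/(-4 - 136) = -34 + 2026/(-140) = -34 + 2026*(-1/140) = -34 - 1013/70 = -3393/70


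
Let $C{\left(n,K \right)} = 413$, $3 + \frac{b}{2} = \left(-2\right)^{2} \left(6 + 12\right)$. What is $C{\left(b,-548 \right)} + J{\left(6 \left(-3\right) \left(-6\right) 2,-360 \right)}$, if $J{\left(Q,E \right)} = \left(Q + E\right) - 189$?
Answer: $80$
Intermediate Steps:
$b = 138$ ($b = -6 + 2 \left(-2\right)^{2} \left(6 + 12\right) = -6 + 2 \cdot 4 \cdot 18 = -6 + 2 \cdot 72 = -6 + 144 = 138$)
$J{\left(Q,E \right)} = -189 + E + Q$ ($J{\left(Q,E \right)} = \left(E + Q\right) - 189 = -189 + E + Q$)
$C{\left(b,-548 \right)} + J{\left(6 \left(-3\right) \left(-6\right) 2,-360 \right)} = 413 - \left(549 - 6 \left(-3\right) \left(-6\right) 2\right) = 413 - \left(549 - \left(-18\right) \left(-6\right) 2\right) = 413 - 333 = 80$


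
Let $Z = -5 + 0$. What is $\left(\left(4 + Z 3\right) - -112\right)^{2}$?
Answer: $10201$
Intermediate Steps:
$Z = -5$
$\left(\left(4 + Z 3\right) - -112\right)^{2} = \left(\left(4 - 15\right) - -112\right)^{2} = \left(\left(4 - 15\right) + 112\right)^{2} = \left(-11 + 112\right)^{2} = 101^{2} = 10201$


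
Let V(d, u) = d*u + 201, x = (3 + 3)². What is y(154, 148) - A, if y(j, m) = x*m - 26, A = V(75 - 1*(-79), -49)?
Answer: 12647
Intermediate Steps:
x = 36 (x = 6² = 36)
V(d, u) = 201 + d*u
A = -7345 (A = 201 + (75 - 1*(-79))*(-49) = 201 + (75 + 79)*(-49) = 201 + 154*(-49) = 201 - 7546 = -7345)
y(j, m) = -26 + 36*m (y(j, m) = 36*m - 26 = -26 + 36*m)
y(154, 148) - A = (-26 + 36*148) - 1*(-7345) = (-26 + 5328) + 7345 = 5302 + 7345 = 12647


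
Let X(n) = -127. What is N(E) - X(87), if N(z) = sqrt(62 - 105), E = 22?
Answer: 127 + I*sqrt(43) ≈ 127.0 + 6.5574*I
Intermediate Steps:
N(z) = I*sqrt(43) (N(z) = sqrt(-43) = I*sqrt(43))
N(E) - X(87) = I*sqrt(43) - 1*(-127) = I*sqrt(43) + 127 = 127 + I*sqrt(43)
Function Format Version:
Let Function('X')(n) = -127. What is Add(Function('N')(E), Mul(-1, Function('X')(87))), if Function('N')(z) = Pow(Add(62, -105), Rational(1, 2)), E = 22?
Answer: Add(127, Mul(I, Pow(43, Rational(1, 2)))) ≈ Add(127.00, Mul(6.5574, I))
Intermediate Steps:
Function('N')(z) = Mul(I, Pow(43, Rational(1, 2))) (Function('N')(z) = Pow(-43, Rational(1, 2)) = Mul(I, Pow(43, Rational(1, 2))))
Add(Function('N')(E), Mul(-1, Function('X')(87))) = Add(Mul(I, Pow(43, Rational(1, 2))), Mul(-1, -127)) = Add(Mul(I, Pow(43, Rational(1, 2))), 127) = Add(127, Mul(I, Pow(43, Rational(1, 2))))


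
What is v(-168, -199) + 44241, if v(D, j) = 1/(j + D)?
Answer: 16236446/367 ≈ 44241.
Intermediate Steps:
v(D, j) = 1/(D + j)
v(-168, -199) + 44241 = 1/(-168 - 199) + 44241 = 1/(-367) + 44241 = -1/367 + 44241 = 16236446/367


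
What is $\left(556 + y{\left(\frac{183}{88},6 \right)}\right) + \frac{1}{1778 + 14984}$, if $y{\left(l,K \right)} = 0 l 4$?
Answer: $\frac{9319673}{16762} \approx 556.0$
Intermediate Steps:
$y{\left(l,K \right)} = 0$ ($y{\left(l,K \right)} = 0 \cdot 4 = 0$)
$\left(556 + y{\left(\frac{183}{88},6 \right)}\right) + \frac{1}{1778 + 14984} = \left(556 + 0\right) + \frac{1}{1778 + 14984} = 556 + \frac{1}{16762} = \frac{9319673}{16762}$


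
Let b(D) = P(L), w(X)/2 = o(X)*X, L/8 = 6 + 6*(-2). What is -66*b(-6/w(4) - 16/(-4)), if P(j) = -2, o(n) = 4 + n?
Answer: 132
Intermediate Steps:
L = -48 (L = 8*(6 + 6*(-2)) = 8*(6 - 12) = 8*(-6) = -48)
w(X) = 2*X*(4 + X) (w(X) = 2*((4 + X)*X) = 2*(X*(4 + X)) = 2*X*(4 + X))
b(D) = -2
-66*b(-6/w(4) - 16/(-4)) = -66*(-2) = 132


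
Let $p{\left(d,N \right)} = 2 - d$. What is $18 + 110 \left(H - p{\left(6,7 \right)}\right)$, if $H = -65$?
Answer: $-6692$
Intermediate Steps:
$18 + 110 \left(H - p{\left(6,7 \right)}\right) = 18 + 110 \left(-65 - \left(2 - 6\right)\right) = 18 + 110 \left(-65 - -4\right) = 18 + 110 \left(-65 + 4\right) = 18 + 110 \left(-61\right) = 18 - 6710 = -6692$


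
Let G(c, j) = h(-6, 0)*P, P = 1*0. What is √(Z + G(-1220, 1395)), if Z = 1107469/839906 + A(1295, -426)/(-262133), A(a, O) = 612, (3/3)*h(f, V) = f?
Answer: √63802250751704392649690/220167079498 ≈ 1.1473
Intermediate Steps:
h(f, V) = f
Z = 289790148905/220167079498 (Z = 1107469/839906 + 612/(-262133) = 1107469*(1/839906) + 612*(-1/262133) = 1107469/839906 - 612/262133 = 289790148905/220167079498 ≈ 1.3162)
P = 0
G(c, j) = 0 (G(c, j) = -6*0 = 0)
√(Z + G(-1220, 1395)) = √(289790148905/220167079498 + 0) = √(289790148905/220167079498) = √63802250751704392649690/220167079498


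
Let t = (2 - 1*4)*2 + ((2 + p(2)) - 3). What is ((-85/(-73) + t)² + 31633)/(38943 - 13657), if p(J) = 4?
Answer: 168572401/134749094 ≈ 1.2510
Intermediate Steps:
t = -1 (t = (2 - 1*4)*2 + ((2 + 4) - 3) = (2 - 4)*2 + (6 - 3) = -2*2 + 3 = -4 + 3 = -1)
((-85/(-73) + t)² + 31633)/(38943 - 13657) = ((-85/(-73) - 1)² + 31633)/(38943 - 13657) = ((-85*(-1/73) - 1)² + 31633)/25286 = ((85/73 - 1)² + 31633)*(1/25286) = ((12/73)² + 31633)*(1/25286) = (144/5329 + 31633)*(1/25286) = (168572401/5329)*(1/25286) = 168572401/134749094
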